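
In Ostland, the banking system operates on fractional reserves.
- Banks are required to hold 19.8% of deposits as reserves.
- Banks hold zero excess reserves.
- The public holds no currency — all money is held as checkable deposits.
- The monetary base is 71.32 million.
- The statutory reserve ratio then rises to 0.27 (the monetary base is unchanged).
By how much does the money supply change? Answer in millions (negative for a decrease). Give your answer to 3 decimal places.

-96.054 million

Initially m₁ = 1 / (0.198) ≈ 5.050505, so M₁ = 5.050505 × 71.32 ≈ 360.202 million.
After the change m₂ = 1 / (0.27) ≈ 3.703704, so M₂ = 3.703704 × 71.32 ≈ 264.1482 million.
ΔM = M₂ − M₁ = 264.1482 − 360.202 = -96.0538 million.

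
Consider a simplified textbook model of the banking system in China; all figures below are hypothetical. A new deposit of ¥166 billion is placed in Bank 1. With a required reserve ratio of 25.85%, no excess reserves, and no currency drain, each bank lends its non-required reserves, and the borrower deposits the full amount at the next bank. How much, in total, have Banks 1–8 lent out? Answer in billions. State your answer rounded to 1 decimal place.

¥432.7 billion

Bank i lends (1 − rr)^i of the original deposit: Bank 1 lends 166·0.7415 = 123.0890, Bank 2 lends 166·0.7415² ≈ 91.2705, and so on.
Summing a geometric series: total = 166·[0.7415·(1 − 0.7415^8) / (1 − 0.7415)] ≈ 432.6504 billion.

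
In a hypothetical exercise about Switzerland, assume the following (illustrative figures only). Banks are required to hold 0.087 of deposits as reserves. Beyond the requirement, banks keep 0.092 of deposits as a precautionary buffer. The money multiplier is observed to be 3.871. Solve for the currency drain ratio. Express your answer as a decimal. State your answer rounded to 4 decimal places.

Using m = 3.871. From m = (1 + c)/(c + rr + e), rearranging gives 1 + c = m·(c + rr + e), so c·(1 − m) = m·(rr + e) − 1.
Hence c = [m·(rr + e) − 1]/(1 − m) = [3.871 × (0.087 + 0.092) − 1] / (1 − 3.871) ≈ 0.106963.

0.1070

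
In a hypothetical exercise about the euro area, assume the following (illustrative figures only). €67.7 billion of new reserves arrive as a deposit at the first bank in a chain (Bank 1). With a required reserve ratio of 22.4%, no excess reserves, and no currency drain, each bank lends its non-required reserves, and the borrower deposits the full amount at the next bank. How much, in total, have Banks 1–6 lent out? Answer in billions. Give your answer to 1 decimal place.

€183.3 billion

Bank i lends (1 − rr)^i of the original deposit: Bank 1 lends 67.7·0.7760 = 52.5352, Bank 2 lends 67.7·0.7760² ≈ 40.7673, and so on.
Summing a geometric series: total = 67.7·[0.7760·(1 − 0.7760^6) / (1 − 0.7760)] ≈ 183.3200 billion.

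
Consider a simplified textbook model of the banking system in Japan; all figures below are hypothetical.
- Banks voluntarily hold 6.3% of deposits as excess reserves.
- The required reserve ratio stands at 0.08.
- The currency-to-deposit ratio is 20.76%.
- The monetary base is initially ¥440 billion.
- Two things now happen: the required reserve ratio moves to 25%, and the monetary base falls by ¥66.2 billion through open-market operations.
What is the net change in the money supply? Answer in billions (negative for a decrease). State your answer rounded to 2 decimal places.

-648.45 billion

Before: m₁ = (1 + 0.2076) / (0.08 + 0.063 + 0.2076) ≈ 3.444381, MB₁ = 440, so M₁ = 3.444381 × 440 ≈ 1515.5276 billion.
After: m₂ = (1 + 0.2076) / (0.25 + 0.063 + 0.2076) ≈ 2.319631, MB₂ = 440 − 66.2 = 373.8, so M₂ = 2.319631 × 373.8 ≈ 867.0781 billion.
ΔM = M₂ − M₁ = 867.0781 − 1515.5276 = -648.4495 billion.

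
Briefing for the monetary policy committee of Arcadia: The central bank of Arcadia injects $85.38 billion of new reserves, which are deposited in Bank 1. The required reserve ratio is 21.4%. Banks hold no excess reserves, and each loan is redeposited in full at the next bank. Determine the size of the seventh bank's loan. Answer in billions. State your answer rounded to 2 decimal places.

Each bank lends a fraction (1 − rr) = 0.7860 of the deposit it receives, so Bank 7 receives 85.38·0.7860^6 and lends 85.38·0.7860^7 ≈ 15.8239 billion.

$15.82 billion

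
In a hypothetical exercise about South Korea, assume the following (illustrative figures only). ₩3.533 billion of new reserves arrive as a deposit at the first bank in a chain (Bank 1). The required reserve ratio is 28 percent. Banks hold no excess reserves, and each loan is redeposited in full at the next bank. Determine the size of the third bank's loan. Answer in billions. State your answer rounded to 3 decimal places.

Each bank lends a fraction (1 − rr) = 0.7200 of the deposit it receives, so Bank 3 receives 3.533·0.7200^2 and lends 3.533·0.7200^3 ≈ 1.3187 billion.

₩1.319 billion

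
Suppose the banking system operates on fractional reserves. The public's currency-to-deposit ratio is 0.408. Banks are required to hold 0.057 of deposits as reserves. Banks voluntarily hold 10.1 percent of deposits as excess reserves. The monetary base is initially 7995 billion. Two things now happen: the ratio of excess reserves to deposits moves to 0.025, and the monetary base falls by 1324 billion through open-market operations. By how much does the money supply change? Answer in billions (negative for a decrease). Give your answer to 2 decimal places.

-719.71 billion

Before: m₁ = (1 + 0.408) / (0.057 + 0.101 + 0.408) ≈ 2.4876325, MB₁ = 7995, so M₁ = 2.4876325 × 7995 ≈ 19888.6218 billion.
After: m₂ = (1 + 0.408) / (0.057 + 0.025 + 0.408) ≈ 2.8734694, MB₂ = 7995 − 1324 = 6671, so M₂ = 2.8734694 × 6671 ≈ 19168.9144 billion.
ΔM = M₂ − M₁ = 19168.9144 − 19888.6218 = -719.7074 billion.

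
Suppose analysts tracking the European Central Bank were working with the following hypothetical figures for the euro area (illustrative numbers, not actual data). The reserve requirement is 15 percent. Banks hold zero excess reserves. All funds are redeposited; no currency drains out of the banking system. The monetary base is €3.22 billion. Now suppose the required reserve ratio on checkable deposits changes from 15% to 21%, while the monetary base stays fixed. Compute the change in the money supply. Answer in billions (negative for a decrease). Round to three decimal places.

Initially m₁ = 1 / (0.15) ≈ 6.66667, so M₁ = 6.66667 × 3.22 ≈ 21.4667 billion.
After the change m₂ = 1 / (0.21) ≈ 4.76190, so M₂ = 4.76190 × 3.22 ≈ 15.3333 billion.
ΔM = M₂ − M₁ = 15.3333 − 21.4667 = -6.1334 billion.

-6.133 billion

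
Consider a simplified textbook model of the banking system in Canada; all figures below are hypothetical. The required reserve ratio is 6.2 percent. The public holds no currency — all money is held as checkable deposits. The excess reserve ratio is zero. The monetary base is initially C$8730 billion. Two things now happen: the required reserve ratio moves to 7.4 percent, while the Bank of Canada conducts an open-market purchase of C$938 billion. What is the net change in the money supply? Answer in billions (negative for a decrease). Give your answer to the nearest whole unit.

-10158 billion

Before: m₁ = 1 / (0.062) ≈ 16.12903, MB₁ = 8730, so M₁ = 16.12903 × 8730 = 140806.4319 billion.
After: m₂ = 1 / (0.074) ≈ 13.51351, MB₂ = 8730 + 938 = 9668, so M₂ = 13.51351 × 9668 ≈ 130648.6147 billion.
ΔM = M₂ − M₁ = 130648.6147 − 140806.4319 = -10157.8172 billion.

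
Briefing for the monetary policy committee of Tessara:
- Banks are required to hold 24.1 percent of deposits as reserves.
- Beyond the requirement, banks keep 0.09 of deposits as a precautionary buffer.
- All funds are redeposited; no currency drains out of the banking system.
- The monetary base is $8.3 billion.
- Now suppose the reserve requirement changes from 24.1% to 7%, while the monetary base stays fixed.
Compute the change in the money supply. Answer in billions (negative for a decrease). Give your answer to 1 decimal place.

$26.8 billion

Initially m₁ = 1 / (0.241 + 0.09) ≈ 3.0211, so M₁ = 3.0211 × 8.3 ≈ 25.0751 billion.
After the change m₂ = 1 / (0.07 + 0.09) = 6.25, so M₂ = 6.25 × 8.3 = 51.875 billion.
ΔM = M₂ − M₁ = 51.875 − 25.0751 = 26.7999 billion.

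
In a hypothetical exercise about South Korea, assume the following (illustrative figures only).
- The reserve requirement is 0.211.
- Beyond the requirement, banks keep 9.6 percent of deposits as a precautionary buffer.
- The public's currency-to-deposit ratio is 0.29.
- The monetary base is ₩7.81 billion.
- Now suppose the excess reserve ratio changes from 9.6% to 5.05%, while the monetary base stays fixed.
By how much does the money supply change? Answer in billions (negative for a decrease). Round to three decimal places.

₩1.392 billion

Initially m₁ = (1 + 0.29) / (0.211 + 0.096 + 0.29) ≈ 2.16080, so M₁ = 2.16080 × 7.81 ≈ 16.8758 billion.
After the change m₂ = (1 + 0.29) / (0.211 + 0.0505 + 0.29) ≈ 2.33908, so M₂ = 2.33908 × 7.81 ≈ 18.2682 billion.
ΔM = M₂ − M₁ = 18.2682 − 16.8758 = 1.3924 billion.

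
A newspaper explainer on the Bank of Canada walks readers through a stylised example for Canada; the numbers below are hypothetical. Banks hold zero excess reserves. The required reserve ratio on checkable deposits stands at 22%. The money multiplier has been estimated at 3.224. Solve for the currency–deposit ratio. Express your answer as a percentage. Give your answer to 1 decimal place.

Using m = 3.224. From m = (1 + c)/(c + rr + e), rearranging gives 1 + c = m·(c + rr + e), so c·(1 − m) = m·(rr + e) − 1.
Hence c = [m·(rr + e) − 1]/(1 − m) = [3.224 × (0.22 + 0) − 1] / (1 − 3.224) ≈ 0.130719.

13.1%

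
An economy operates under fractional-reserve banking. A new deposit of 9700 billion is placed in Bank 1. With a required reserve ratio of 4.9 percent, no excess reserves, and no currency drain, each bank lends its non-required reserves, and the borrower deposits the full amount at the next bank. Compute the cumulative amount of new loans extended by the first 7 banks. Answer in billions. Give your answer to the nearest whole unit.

55819 billion

Bank i lends (1 − rr)^i of the original deposit: Bank 1 lends 9700·0.9510 = 9224.7000, Bank 2 lends 9700·0.9510² = 8772.6897, and so on.
Summing a geometric series: total = 9700·[0.9510·(1 − 0.9510^7) / (1 − 0.9510)] ≈ 55818.9953 billion.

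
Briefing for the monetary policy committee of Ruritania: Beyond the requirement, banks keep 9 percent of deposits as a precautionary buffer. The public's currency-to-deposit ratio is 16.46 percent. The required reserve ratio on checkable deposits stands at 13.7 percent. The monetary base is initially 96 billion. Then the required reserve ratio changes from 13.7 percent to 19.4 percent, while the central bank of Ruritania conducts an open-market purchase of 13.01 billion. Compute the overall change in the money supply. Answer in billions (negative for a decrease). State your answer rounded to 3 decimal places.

-2.501 billion

Before: m₁ = (1 + 0.1646) / (0.137 + 0.09 + 0.1646) ≈ 2.9739530, MB₁ = 96, so M₁ = 2.9739530 × 96 ≈ 285.4995 billion.
After: m₂ = (1 + 0.1646) / (0.194 + 0.09 + 0.1646) ≈ 2.5960767, MB₂ = 96 + 13.01 = 109.01, so M₂ = 2.5960767 × 109.01 ≈ 282.9983 billion.
ΔM = M₂ − M₁ = 282.9983 − 285.4995 = -2.5012 billion.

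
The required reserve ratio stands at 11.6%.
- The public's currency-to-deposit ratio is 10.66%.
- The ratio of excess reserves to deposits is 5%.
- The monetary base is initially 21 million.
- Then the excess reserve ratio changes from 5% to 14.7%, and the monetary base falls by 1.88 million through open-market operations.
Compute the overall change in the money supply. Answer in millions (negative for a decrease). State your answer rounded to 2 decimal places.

Before: m₁ = (1 + 0.1066) / (0.116 + 0.05 + 0.1066) ≈ 4.05943, MB₁ = 21, so M₁ = 4.05943 × 21 ≈ 85.248 million.
After: m₂ = (1 + 0.1066) / (0.116 + 0.147 + 0.1066) ≈ 2.99405, MB₂ = 21 − 1.88 = 19.12, so M₂ = 2.99405 × 19.12 ≈ 57.2462 million.
ΔM = M₂ − M₁ = 57.2462 − 85.248 = -28.0018 million.

-28.00 million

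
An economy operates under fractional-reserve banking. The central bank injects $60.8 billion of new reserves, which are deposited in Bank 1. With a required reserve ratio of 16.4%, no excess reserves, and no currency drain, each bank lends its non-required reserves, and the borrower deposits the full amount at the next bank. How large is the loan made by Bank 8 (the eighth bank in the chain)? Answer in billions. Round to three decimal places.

$14.506 billion

Each bank lends a fraction (1 − rr) = 0.8360 of the deposit it receives, so Bank 8 receives 60.8·0.8360^7 and lends 60.8·0.8360^8 ≈ 14.5062 billion.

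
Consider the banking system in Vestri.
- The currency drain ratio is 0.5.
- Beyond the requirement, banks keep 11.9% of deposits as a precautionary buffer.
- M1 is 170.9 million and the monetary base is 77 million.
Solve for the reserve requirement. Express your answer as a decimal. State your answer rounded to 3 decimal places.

Using m = M/MB = 170.9/77 ≈ 2.219481. Since m = (1 + c)/(c + rr + e), the denominator satisfies c + rr + e = (1 + c)/m = (1 + 0.5) / 2.219481 ≈ 0.675834.
With c = 0.5 and e = 0.119, the reserve requirement is 0.675834 − 0.5 − 0.119 = 0.056834.

0.057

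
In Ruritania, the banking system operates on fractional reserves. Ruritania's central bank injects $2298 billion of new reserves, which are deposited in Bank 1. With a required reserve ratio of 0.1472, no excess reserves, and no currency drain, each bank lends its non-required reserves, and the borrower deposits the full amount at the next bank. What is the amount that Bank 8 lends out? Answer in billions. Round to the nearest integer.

Each bank lends a fraction (1 − rr) = 0.8528 of the deposit it receives, so Bank 8 receives 2298·0.8528^7 and lends 2298·0.8528^8 ≈ 642.8765 billion.

$643 billion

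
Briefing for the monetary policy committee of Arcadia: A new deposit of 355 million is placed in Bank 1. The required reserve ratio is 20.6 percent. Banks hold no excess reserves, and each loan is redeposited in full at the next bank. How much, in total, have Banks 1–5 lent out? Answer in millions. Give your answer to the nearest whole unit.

Bank i lends (1 − rr)^i of the original deposit: Bank 1 lends 355·0.7940 = 281.8700, Bank 2 lends 355·0.7940² ≈ 223.8048, and so on.
Summing a geometric series: total = 355·[0.7940·(1 − 0.7940^5) / (1 − 0.7940)] ≈ 936.4995 million.

936 million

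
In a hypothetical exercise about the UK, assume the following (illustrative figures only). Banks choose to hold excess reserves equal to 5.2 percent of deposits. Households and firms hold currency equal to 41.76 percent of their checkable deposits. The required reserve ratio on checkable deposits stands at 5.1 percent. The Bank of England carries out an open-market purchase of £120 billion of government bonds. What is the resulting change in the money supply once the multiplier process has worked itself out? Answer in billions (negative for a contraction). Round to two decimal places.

£326.76 billion

The money multiplier is m = (1 + c) / (rr + e + c) = (1 + 0.4176) / (0.051 + 0.052 + 0.4176) ≈ 2.723012.
The purchase adds 120 billion of base, so ΔM = m × ΔMB = 2.723012 × (+120) ≈ 326.7614 billion.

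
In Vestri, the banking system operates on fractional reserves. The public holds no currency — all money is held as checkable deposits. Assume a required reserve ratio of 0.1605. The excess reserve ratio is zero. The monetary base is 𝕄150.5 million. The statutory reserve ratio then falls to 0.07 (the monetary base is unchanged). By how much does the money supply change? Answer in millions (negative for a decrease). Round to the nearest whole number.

Initially m₁ = 1 / (0.1605) ≈ 6.2305, so M₁ = 6.2305 × 150.5 ≈ 937.6902 million.
After the change m₂ = 1 / (0.07) ≈ 14.2857, so M₂ = 14.2857 × 150.5 ≈ 2149.9979 million.
ΔM = M₂ − M₁ = 2149.9979 − 937.6902 = 1212.3077 million.

𝕄1212 million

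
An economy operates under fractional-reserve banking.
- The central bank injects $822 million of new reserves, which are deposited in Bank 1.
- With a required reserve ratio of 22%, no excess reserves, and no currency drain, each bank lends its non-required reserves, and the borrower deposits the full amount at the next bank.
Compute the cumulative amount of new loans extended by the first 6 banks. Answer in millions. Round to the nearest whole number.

Bank i lends (1 − rr)^i of the original deposit: Bank 1 lends 822·0.7800 = 641.1600, Bank 2 lends 822·0.7800² = 500.1048, and so on.
Summing a geometric series: total = 822·[0.7800·(1 − 0.7800^6) / (1 − 0.7800)] ≈ 2258.0501 million.

$2258 million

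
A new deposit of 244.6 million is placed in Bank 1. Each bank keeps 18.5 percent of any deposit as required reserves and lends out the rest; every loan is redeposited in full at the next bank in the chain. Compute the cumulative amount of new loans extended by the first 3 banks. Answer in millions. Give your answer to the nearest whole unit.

494 million

Bank i lends (1 − rr)^i of the original deposit: Bank 1 lends 244.6·0.8150 = 199.3490, Bank 2 lends 244.6·0.8150² ≈ 162.4694, and so on.
Summing a geometric series: total = 244.6·[0.8150·(1 − 0.8150^3) / (1 − 0.8150)] ≈ 494.2310 million.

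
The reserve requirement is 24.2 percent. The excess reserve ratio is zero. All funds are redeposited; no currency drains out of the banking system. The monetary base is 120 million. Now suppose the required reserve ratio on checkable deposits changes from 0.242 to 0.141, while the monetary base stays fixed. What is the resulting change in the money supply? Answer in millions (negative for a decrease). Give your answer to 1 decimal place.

355.2 million

Initially m₁ = 1 / (0.242) ≈ 4.13223, so M₁ = 4.13223 × 120 = 495.8676 million.
After the change m₂ = 1 / (0.141) ≈ 7.09220, so M₂ = 7.09220 × 120 = 851.064 million.
ΔM = M₂ − M₁ = 851.064 − 495.8676 = 355.1964 million.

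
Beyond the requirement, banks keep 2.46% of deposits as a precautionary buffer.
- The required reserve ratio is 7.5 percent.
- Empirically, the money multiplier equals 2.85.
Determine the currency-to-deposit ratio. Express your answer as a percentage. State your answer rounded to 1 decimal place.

38.7%

Using m = 2.85. From m = (1 + c)/(c + rr + e), rearranging gives 1 + c = m·(c + rr + e), so c·(1 − m) = m·(rr + e) − 1.
Hence c = [m·(rr + e) − 1]/(1 − m) = [2.85 × (0.075 + 0.0246) − 1] / (1 − 2.85) ≈ 0.387103.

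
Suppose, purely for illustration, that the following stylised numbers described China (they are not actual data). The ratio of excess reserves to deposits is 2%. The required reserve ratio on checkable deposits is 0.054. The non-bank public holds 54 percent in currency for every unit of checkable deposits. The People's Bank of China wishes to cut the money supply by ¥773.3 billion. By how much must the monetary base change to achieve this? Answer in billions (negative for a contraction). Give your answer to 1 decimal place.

The money multiplier is m = (1 + c) / (rr + e + c) = (1 + 0.54) / (0.054 + 0.02 + 0.54) ≈ 2.50814.
ΔMB = ΔM / m = (−773.3) / 2.50814 ≈ -308.3161 billion.

-308.3 billion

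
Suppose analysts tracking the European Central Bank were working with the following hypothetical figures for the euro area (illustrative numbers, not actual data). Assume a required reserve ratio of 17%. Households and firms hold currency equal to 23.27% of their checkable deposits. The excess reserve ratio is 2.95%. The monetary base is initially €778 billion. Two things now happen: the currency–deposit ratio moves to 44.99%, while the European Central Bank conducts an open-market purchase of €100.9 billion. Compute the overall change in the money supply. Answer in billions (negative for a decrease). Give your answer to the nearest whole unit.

Before: m₁ = (1 + 0.2327) / (0.17 + 0.0295 + 0.2327) ≈ 2.8522, MB₁ = 778, so M₁ = 2.8522 × 778 = 2219.0116 billion.
After: m₂ = (1 + 0.4499) / (0.17 + 0.0295 + 0.4499) ≈ 2.2327, MB₂ = 778 + 100.9 = 878.9, so M₂ = 2.2327 × 878.9 ≈ 1962.32 billion.
ΔM = M₂ − M₁ = 1962.32 − 2219.0116 = -256.6916 billion.

-257 billion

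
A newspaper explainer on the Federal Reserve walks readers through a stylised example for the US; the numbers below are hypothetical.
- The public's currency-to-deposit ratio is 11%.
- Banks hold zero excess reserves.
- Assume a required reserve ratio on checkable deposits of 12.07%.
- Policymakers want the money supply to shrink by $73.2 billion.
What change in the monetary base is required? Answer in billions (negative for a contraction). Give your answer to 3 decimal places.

-15.214 billion

The money multiplier is m = (1 + c) / (rr + c) = (1 + 0.11) / (0.1207 + 0.11) ≈ 4.811443.
ΔMB = ΔM / m = (−73.2) / 4.811443 ≈ -15.2137 billion.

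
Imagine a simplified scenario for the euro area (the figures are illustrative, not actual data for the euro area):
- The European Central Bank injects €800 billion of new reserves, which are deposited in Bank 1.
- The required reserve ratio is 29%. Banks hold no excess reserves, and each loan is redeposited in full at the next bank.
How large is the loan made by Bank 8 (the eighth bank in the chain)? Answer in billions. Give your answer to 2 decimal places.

Each bank lends a fraction (1 − rr) = 0.7100 of the deposit it receives, so Bank 8 receives 800·0.7100^7 and lends 800·0.7100^8 ≈ 51.6603 billion.

€51.66 billion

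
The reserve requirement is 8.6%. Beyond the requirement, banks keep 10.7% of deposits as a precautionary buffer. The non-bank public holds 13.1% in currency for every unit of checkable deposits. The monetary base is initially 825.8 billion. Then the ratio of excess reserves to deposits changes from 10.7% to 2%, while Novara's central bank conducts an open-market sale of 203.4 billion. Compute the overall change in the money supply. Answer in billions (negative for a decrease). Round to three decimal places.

Before: m₁ = (1 + 0.131) / (0.086 + 0.107 + 0.131) ≈ 3.4907407, MB₁ = 825.8, so M₁ = 3.4907407 × 825.8 ≈ 2882.6537 billion.
After: m₂ = (1 + 0.131) / (0.086 + 0.02 + 0.131) ≈ 4.7721519, MB₂ = 825.8 − 203.4 = 622.4, so M₂ = 4.7721519 × 622.4 ≈ 2970.1873 billion.
ΔM = M₂ − M₁ = 2970.1873 − 2882.6537 = 87.5336 billion.

87.534 billion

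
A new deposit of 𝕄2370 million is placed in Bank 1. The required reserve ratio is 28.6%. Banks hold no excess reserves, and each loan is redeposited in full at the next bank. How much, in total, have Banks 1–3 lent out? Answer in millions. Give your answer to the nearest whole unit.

Bank i lends (1 − rr)^i of the original deposit: Bank 1 lends 2370·0.7140 = 1692.1800, Bank 2 lends 2370·0.7140² ≈ 1208.2165, and so on.
Summing a geometric series: total = 2370·[0.7140·(1 − 0.7140^3) / (1 − 0.7140)] ≈ 3763.0631 million.

𝕄3763 million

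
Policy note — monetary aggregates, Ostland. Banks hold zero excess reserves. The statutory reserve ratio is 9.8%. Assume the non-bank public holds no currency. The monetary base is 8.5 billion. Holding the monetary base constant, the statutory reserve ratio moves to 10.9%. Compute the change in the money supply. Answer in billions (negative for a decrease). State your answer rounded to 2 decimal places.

-8.75 billion

Initially m₁ = 1 / (0.098) ≈ 10.2041, so M₁ = 10.2041 × 8.5 ≈ 86.7349 billion.
After the change m₂ = 1 / (0.109) ≈ 9.1743, so M₂ = 9.1743 × 8.5 ≈ 77.9815 billion.
ΔM = M₂ − M₁ = 77.9815 − 86.7349 = -8.7534 billion.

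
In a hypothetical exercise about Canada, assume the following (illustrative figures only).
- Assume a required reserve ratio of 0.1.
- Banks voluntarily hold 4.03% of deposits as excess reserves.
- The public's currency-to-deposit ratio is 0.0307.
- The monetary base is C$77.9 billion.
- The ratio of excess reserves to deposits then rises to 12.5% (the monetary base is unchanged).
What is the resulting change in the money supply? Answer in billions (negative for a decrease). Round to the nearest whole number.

-156 billion

Initially m₁ = (1 + 0.0307) / (0.1 + 0.0403 + 0.0307) ≈ 6.0275, so M₁ = 6.0275 × 77.9 ≈ 469.5423 billion.
After the change m₂ = (1 + 0.0307) / (0.1 + 0.125 + 0.0307) ≈ 4.0309, so M₂ = 4.0309 × 77.9 ≈ 314.0071 billion.
ΔM = M₂ − M₁ = 314.0071 − 469.5423 = -155.5352 billion.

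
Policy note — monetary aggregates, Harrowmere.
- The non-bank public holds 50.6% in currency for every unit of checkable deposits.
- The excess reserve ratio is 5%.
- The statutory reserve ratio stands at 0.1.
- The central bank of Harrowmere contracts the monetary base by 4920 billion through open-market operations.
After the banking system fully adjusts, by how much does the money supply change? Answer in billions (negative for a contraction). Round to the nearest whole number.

The money multiplier is m = (1 + c) / (rr + e + c) = (1 + 0.506) / (0.1 + 0.05 + 0.506) ≈ 2.29573.
The sale removes 4920 billion of base, so ΔM = m × ΔMB = 2.29573 × (−4920) = -11294.9916 billion.

-11295 billion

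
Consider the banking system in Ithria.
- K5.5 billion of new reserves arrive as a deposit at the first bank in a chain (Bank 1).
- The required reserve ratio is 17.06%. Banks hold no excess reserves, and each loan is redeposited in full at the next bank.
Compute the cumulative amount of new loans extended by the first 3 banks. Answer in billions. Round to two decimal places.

Bank i lends (1 − rr)^i of the original deposit: Bank 1 lends 5.5·0.8294 = 4.5617, Bank 2 lends 5.5·0.8294² ≈ 3.7835, and so on.
Summing a geometric series: total = 5.5·[0.8294·(1 − 0.8294^3) / (1 − 0.8294)] ≈ 11.4832 billion.

K11.48 billion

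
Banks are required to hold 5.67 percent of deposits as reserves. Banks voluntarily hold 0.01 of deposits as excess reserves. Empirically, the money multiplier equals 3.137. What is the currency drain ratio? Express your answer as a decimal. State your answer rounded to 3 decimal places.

Using m = 3.137. From m = (1 + c)/(c + rr + e), rearranging gives 1 + c = m·(c + rr + e), so c·(1 − m) = m·(rr + e) − 1.
Hence c = [m·(rr + e) − 1]/(1 − m) = [3.137 × (0.0567 + 0.01) − 1] / (1 − 3.137) ≈ 0.370034.

0.370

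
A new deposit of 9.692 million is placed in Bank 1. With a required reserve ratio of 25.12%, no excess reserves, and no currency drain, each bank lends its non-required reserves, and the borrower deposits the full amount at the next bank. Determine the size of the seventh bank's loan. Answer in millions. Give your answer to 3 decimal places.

1.279 million

Each bank lends a fraction (1 − rr) = 0.7488 of the deposit it receives, so Bank 7 receives 9.692·0.7488^6 and lends 9.692·0.7488^7 ≈ 1.2793 million.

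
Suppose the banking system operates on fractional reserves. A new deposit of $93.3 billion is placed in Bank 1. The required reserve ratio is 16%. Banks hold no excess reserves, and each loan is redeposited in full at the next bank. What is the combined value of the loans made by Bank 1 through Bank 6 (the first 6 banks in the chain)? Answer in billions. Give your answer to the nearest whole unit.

Bank i lends (1 − rr)^i of the original deposit: Bank 1 lends 93.3·0.8400 = 78.3720, Bank 2 lends 93.3·0.8400² ≈ 65.8325, and so on.
Summing a geometric series: total = 93.3·[0.8400·(1 − 0.8400^6) / (1 − 0.8400)] ≈ 317.7504 billion.

$318 billion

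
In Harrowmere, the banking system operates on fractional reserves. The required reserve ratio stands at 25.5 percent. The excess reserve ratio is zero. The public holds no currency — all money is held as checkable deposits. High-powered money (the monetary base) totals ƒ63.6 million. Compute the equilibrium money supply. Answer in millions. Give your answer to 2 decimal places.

With no currency drain or excess reserves, the money multiplier is m = 1/rr = 1/0.255 ≈ 3.92157.
Money supply M = m × MB = 3.92157 × 63.6 ≈ 249.4119 million.

ƒ249.41 million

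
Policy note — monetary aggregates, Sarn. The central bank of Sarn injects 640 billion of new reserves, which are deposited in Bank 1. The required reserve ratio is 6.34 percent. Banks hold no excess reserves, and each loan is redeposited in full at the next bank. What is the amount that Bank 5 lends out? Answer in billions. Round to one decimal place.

461.3 billion

Each bank lends a fraction (1 − rr) = 0.9366 of the deposit it receives, so Bank 5 receives 640·0.9366^4 and lends 640·0.9366^5 ≈ 461.2653 billion.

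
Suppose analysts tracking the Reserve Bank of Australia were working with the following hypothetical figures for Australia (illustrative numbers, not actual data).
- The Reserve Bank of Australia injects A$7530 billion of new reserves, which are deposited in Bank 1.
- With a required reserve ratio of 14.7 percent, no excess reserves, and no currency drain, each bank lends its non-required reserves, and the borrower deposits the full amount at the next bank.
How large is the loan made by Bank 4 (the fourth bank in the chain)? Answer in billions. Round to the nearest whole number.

A$3986 billion

Each bank lends a fraction (1 − rr) = 0.8530 of the deposit it receives, so Bank 4 receives 7530·0.8530^3 and lends 7530·0.8530^4 ≈ 3986.4939 billion.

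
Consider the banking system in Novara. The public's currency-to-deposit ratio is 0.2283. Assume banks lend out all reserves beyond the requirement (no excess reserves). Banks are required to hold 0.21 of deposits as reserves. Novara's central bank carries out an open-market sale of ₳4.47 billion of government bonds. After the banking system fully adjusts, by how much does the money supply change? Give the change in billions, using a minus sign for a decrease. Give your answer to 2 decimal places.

-12.53 billion

The money multiplier is m = (1 + c) / (rr + c) = (1 + 0.2283) / (0.21 + 0.2283) ≈ 2.8024.
The sale removes 4.47 billion of base, so ΔM = m × ΔMB = 2.8024 × (−4.47) ≈ -12.5267 billion.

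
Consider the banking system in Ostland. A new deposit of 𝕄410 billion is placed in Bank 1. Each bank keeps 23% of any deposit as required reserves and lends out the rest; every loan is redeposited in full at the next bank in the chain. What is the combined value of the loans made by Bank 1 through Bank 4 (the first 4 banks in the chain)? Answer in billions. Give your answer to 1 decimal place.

Bank i lends (1 − rr)^i of the original deposit: Bank 1 lends 410·0.7700 = 315.7000, Bank 2 lends 410·0.7700² = 243.0890, and so on.
Summing a geometric series: total = 410·[0.7700·(1 − 0.7700^4) / (1 − 0.7700)] ≈ 890.0950 billion.

𝕄890.1 billion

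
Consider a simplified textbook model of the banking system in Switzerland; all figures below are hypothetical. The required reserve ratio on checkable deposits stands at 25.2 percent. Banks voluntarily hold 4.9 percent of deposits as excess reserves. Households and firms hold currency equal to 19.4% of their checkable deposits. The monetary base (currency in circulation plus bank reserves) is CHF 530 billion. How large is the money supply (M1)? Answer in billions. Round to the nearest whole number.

The money multiplier is m = (1 + c) / (rr + e + c) = (1 + 0.194) / (0.252 + 0.049 + 0.194) ≈ 2.4121.
So M = m × MB = 2.4121 × 530 = 1278.413 billion.

CHF 1278 billion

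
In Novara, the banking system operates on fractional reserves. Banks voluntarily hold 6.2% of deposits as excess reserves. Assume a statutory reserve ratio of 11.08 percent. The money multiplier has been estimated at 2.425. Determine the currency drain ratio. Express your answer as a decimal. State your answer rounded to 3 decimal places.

0.408

Using m = 2.425. From m = (1 + c)/(c + rr + e), rearranging gives 1 + c = m·(c + rr + e), so c·(1 − m) = m·(rr + e) − 1.
Hence c = [m·(rr + e) − 1]/(1 − m) = [2.425 × (0.1108 + 0.062) − 1] / (1 − 2.425) ≈ 0.407691.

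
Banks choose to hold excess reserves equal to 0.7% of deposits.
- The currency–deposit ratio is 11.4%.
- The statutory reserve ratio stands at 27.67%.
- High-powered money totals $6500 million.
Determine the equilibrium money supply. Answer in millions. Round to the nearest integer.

The money multiplier is m = (1 + c) / (rr + e + c) = (1 + 0.114) / (0.2767 + 0.007 + 0.114) ≈ 2.80111.
So M = m × MB = 2.80111 × 6500 = 18207.215 million.

$18207 million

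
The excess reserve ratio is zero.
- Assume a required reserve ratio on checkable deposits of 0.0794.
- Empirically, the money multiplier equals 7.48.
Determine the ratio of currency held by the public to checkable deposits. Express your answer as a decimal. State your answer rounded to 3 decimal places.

0.063

Using m = 7.48. From m = (1 + c)/(c + rr + e), rearranging gives 1 + c = m·(c + rr + e), so c·(1 − m) = m·(rr + e) − 1.
Hence c = [m·(rr + e) − 1]/(1 − m) = [7.48 × (0.0794 + 0) − 1] / (1 − 7.48) ≈ 0.062668.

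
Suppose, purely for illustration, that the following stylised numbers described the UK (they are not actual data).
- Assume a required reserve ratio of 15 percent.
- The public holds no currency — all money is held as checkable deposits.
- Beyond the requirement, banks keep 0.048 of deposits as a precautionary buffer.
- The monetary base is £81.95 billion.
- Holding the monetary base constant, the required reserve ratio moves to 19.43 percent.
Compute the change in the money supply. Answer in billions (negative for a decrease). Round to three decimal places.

-75.672 billion

Initially m₁ = 1 / (0.15 + 0.048) ≈ 5.050505, so M₁ = 5.050505 × 81.95 ≈ 413.8889 billion.
After the change m₂ = 1 / (0.1943 + 0.048) ≈ 4.127115, so M₂ = 4.127115 × 81.95 ≈ 338.2171 billion.
ΔM = M₂ − M₁ = 338.2171 − 413.8889 = -75.6718 billion.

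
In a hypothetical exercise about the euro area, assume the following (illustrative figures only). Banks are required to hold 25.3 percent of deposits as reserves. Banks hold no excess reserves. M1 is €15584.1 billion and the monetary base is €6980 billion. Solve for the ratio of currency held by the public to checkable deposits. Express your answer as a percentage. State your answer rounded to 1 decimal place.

Using m = M/MB = 15584.1/6980 ≈ 2.232679. From m = (1 + c)/(c + rr + e), rearranging gives 1 + c = m·(c + rr + e), so c·(1 − m) = m·(rr + e) − 1.
Hence c = [m·(rr + e) − 1]/(1 − m) = [2.232679 × (0.253 + 0) − 1] / (1 − 2.232679) ≈ 0.352997.

35.3%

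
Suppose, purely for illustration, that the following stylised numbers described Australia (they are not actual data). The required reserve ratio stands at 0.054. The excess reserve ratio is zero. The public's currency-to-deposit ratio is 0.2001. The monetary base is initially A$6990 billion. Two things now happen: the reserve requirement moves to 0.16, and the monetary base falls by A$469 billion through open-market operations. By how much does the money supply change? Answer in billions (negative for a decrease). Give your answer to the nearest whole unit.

Before: m₁ = (1 + 0.2001) / (0.054 + 0.2001) ≈ 4.72294, MB₁ = 6990, so M₁ = 4.72294 × 6990 = 33013.3506 billion.
After: m₂ = (1 + 0.2001) / (0.16 + 0.2001) ≈ 3.33269, MB₂ = 6990 − 469 = 6521, so M₂ = 3.33269 × 6521 ≈ 21732.4715 billion.
ΔM = M₂ − M₁ = 21732.4715 − 33013.3506 = -11280.8791 billion.

-11281 billion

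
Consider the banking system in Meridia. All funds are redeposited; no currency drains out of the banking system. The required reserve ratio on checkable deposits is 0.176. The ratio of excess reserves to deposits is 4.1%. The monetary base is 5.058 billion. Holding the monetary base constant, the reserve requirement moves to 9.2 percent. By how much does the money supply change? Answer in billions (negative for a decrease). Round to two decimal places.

14.72 billion

Initially m₁ = 1 / (0.176 + 0.041) ≈ 4.6083, so M₁ = 4.6083 × 5.058 ≈ 23.3088 billion.
After the change m₂ = 1 / (0.092 + 0.041) ≈ 7.5188, so M₂ = 7.5188 × 5.058 ≈ 38.0301 billion.
ΔM = M₂ − M₁ = 38.0301 − 23.3088 = 14.7213 billion.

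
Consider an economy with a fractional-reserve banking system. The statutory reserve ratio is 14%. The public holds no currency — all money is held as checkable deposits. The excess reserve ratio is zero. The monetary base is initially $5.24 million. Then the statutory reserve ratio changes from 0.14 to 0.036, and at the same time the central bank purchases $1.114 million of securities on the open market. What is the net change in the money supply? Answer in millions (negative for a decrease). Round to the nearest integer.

Before: m₁ = 1 / (0.14) ≈ 7.1429, MB₁ = 5.24, so M₁ = 7.1429 × 5.24 ≈ 37.4288 million.
After: m₂ = 1 / (0.036) ≈ 27.7778, MB₂ = 5.24 + 1.114 = 6.354, so M₂ = 27.7778 × 6.354 ≈ 176.5001 million.
ΔM = M₂ − M₁ = 176.5001 − 37.4288 = 139.0713 million.

$139 million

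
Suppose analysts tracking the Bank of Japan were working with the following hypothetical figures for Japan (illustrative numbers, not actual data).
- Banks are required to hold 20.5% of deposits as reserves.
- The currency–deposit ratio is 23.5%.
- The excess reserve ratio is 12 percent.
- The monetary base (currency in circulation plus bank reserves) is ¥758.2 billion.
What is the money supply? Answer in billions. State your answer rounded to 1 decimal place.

The money multiplier is m = (1 + c) / (rr + e + c) = (1 + 0.235) / (0.205 + 0.12 + 0.235) ≈ 2.20536.
So M = m × MB = 2.20536 × 758.2 ≈ 1672.104 billion.

¥1672.1 billion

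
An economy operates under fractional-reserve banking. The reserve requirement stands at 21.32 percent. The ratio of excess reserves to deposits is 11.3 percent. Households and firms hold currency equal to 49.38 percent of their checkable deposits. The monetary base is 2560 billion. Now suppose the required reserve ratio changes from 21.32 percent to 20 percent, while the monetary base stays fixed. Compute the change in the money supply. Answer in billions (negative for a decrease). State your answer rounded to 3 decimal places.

76.300 billion

Initially m₁ = (1 + 0.4938) / (0.2132 + 0.113 + 0.4938) ≈ 1.8217073, so M₁ = 1.8217073 × 2560 ≈ 4663.5707 billion.
After the change m₂ = (1 + 0.4938) / (0.2 + 0.113 + 0.4938) ≈ 1.8515121, so M₂ = 1.8515121 × 2560 ≈ 4739.871 billion.
ΔM = M₂ − M₁ = 4739.871 − 4663.5707 = 76.3003 billion.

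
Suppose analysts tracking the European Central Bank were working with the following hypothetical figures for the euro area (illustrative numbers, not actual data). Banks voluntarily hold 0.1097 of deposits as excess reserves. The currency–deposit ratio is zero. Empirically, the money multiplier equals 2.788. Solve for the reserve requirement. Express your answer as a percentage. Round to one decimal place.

Using m = 2.788. Since m = (1 + c)/(c + rr + e), the denominator satisfies c + rr + e = (1 + c)/m = (1 + 0) / 2.788 ≈ 0.358680.
With c = 0 and e = 0.1097, the reserve requirement is 0.358680 − 0 − 0.1097 = 0.24898.

24.9%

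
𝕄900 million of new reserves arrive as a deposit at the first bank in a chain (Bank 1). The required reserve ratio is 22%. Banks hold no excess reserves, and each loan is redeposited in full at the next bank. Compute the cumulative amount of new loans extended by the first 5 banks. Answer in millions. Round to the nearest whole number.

Bank i lends (1 − rr)^i of the original deposit: Bank 1 lends 900·0.7800 = 702.0000, Bank 2 lends 900·0.7800² = 547.5600, and so on.
Summing a geometric series: total = 900·[0.7800·(1 − 0.7800^5) / (1 − 0.7800)] ≈ 2269.6380 million.

𝕄2270 million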